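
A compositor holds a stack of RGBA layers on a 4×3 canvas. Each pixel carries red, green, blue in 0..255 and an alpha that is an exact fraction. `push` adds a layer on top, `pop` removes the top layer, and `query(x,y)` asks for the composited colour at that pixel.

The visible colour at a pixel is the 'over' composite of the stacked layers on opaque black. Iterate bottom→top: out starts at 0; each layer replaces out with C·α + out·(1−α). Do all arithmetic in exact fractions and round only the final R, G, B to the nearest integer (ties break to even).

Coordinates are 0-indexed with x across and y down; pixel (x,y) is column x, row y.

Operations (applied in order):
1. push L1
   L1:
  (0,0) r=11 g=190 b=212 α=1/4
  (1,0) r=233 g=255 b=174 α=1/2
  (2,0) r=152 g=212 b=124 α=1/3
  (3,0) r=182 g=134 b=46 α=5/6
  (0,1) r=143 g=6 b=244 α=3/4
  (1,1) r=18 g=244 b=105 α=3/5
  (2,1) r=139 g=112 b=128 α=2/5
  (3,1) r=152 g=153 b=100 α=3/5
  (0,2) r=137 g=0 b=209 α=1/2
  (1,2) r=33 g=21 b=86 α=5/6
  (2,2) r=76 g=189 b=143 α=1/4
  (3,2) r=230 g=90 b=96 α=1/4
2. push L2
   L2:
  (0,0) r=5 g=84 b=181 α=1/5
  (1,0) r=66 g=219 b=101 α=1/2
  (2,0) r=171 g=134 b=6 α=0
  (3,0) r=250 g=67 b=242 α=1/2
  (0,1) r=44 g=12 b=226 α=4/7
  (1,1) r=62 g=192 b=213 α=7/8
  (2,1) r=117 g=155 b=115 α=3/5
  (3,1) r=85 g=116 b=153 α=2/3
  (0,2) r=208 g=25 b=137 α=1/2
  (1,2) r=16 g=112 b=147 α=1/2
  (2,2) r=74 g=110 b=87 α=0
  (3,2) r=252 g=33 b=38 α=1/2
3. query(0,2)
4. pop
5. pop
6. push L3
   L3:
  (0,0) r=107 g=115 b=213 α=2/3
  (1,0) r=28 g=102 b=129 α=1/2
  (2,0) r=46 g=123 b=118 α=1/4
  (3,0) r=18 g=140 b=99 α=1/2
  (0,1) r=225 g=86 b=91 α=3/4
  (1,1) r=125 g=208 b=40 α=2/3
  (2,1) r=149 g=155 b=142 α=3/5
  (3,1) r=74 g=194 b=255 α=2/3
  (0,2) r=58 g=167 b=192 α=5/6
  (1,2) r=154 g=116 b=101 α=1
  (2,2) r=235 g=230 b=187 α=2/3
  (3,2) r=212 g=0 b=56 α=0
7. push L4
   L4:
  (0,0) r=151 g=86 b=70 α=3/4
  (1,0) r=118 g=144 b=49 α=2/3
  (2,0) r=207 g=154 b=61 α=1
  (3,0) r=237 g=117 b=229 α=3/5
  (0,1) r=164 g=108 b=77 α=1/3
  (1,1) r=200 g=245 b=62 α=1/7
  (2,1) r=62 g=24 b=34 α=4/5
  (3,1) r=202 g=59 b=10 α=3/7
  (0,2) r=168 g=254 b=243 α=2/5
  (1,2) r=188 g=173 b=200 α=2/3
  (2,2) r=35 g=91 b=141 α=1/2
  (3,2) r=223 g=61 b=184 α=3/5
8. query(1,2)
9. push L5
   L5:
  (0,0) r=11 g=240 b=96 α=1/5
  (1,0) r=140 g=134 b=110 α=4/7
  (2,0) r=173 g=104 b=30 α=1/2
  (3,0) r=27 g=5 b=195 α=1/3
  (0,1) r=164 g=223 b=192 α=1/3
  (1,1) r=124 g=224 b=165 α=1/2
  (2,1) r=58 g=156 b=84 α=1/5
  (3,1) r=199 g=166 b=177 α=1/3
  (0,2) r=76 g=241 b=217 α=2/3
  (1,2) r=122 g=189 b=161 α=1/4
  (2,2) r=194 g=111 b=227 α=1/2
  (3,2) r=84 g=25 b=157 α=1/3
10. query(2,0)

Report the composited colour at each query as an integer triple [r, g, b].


(0,2) stack=L1,L2; from [0,0,0]:
after L1 α=1/2: [137/2, 0, 209/2]
after L2 α=1/2: [553/4, 25/2, 483/4]
→ [138, 12, 121]

(1,2) stack=L3,L4; from [0,0,0]:
L3 α=1: [154, 116, 101]
L4 α=2/3: [530/3, 154, 167]
→ [177, 154, 167]

at x=2,y=0 over L3,L4,L5:
+L3 (α=1/4) → [23/2, 123/4, 59/2]
+L4 (α=1) → [207, 154, 61]
+L5 (α=1/2) → [190, 129, 91/2]
rounded: [190, 129, 46]


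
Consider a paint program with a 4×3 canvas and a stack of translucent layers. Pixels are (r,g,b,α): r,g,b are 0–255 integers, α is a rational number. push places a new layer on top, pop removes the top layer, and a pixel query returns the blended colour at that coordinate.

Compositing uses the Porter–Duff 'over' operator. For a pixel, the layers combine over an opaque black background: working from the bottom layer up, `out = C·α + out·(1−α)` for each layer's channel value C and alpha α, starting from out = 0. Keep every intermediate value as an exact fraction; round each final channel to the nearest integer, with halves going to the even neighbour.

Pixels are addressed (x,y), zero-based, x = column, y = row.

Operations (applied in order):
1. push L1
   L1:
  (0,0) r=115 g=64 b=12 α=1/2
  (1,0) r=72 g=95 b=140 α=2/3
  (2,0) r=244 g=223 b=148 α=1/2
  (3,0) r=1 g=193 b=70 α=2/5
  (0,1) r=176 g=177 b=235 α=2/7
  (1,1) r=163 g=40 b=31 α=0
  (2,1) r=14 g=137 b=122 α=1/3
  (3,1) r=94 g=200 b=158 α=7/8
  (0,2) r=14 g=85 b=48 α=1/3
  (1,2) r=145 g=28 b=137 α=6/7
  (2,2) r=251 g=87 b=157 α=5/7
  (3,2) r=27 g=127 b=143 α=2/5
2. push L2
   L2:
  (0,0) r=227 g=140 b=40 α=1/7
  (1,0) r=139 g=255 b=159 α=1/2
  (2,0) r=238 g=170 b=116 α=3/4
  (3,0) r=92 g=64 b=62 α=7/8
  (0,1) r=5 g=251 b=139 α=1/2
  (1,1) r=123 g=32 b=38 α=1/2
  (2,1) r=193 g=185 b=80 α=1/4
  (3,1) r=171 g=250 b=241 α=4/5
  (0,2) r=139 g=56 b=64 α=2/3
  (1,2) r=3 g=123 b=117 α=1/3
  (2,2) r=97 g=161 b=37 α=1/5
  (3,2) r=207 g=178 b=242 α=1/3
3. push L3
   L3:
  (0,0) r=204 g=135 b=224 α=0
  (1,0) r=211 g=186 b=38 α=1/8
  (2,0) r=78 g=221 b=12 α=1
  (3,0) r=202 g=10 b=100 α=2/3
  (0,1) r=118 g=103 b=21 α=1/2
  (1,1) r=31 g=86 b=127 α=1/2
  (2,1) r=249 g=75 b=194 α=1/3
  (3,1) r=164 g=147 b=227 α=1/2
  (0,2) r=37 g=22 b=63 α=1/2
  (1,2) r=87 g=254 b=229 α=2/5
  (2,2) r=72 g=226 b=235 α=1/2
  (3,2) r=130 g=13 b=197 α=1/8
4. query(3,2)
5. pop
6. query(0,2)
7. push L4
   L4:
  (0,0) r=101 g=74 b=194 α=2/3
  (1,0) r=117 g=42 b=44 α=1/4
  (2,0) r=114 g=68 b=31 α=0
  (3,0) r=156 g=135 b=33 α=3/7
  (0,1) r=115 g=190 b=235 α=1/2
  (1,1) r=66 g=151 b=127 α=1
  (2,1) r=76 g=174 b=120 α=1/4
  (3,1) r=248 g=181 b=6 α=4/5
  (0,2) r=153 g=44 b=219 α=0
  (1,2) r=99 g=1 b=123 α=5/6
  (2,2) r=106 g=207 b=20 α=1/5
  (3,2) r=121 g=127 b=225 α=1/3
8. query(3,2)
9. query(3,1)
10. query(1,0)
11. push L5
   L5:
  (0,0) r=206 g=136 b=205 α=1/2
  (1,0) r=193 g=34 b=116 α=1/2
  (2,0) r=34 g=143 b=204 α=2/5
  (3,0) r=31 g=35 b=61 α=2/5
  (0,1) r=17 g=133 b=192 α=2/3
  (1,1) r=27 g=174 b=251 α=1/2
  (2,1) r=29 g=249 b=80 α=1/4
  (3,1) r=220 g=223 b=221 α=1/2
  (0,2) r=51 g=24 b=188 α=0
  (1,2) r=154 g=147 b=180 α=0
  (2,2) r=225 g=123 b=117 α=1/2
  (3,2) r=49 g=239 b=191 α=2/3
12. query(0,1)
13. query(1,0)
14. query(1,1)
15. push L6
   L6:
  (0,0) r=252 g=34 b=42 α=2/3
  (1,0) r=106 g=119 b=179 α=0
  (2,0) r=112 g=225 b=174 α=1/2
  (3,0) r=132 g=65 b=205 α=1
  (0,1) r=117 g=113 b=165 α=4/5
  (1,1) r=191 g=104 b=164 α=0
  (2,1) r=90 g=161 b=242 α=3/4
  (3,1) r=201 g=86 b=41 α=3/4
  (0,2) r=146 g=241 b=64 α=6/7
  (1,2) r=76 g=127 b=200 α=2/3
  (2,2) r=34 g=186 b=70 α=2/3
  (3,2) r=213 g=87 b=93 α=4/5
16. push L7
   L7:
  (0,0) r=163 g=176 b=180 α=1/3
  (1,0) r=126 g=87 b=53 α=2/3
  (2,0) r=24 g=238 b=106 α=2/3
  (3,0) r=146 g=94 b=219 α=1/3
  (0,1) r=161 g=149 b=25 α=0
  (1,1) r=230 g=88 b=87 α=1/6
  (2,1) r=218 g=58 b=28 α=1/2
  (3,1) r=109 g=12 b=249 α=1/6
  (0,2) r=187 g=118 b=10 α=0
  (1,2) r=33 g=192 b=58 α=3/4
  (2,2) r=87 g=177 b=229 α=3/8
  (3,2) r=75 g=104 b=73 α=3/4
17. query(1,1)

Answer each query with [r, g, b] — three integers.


at x=3,y=2 over L1,L2,L3:
L1 α=2/5: [54/5, 254/5, 286/5]
L2 α=1/3: [381/5, 466/5, 594/5]
L3 α=1/8: [3317/40, 3327/40, 5143/40]
→ [83, 83, 129]

(0,2) stack=L1,L2; from [0,0,0]:
+L1 (α=1/3) → [14/3, 85/3, 16]
+L2 (α=2/3) → [848/9, 421/9, 48]
rounded: [94, 47, 48]

query (3,2) [L1,L2,L4] — begin 0,0,0
+L1 (α=2/5) → [54/5, 254/5, 286/5]
+L2 (α=1/3) → [381/5, 466/5, 594/5]
+L4 (α=1/3) → [1367/15, 1567/15, 771/5]
rounded: [91, 104, 154]

(3,1) stack=L1,L2,L4; from [0,0,0]:
after L1 α=7/8: [329/4, 175, 553/4]
after L2 α=4/5: [613/4, 235, 4409/20]
after L4 α=4/5: [4581/20, 959/5, 4889/100]
= [229, 192, 49]

at x=1,y=0 over L1,L2,L4:
+L1 (α=2/3) → [48, 190/3, 280/3]
+L2 (α=1/2) → [187/2, 955/6, 757/6]
+L4 (α=1/4) → [795/8, 1039/8, 845/8]
→ [99, 130, 106]

at x=0,y=1 over L1,L2,L4,L5:
+L1 (α=2/7) → [352/7, 354/7, 470/7]
+L2 (α=1/2) → [387/14, 2111/14, 1443/14]
+L4 (α=1/2) → [1997/28, 4771/28, 4733/28]
+L5 (α=2/3) → [983/28, 4073/28, 15485/84]
= [35, 145, 184]

(1,0) stack=L1,L2,L4,L5; from [0,0,0]:
+L1 (α=2/3) → [48, 190/3, 280/3]
+L2 (α=1/2) → [187/2, 955/6, 757/6]
+L4 (α=1/4) → [795/8, 1039/8, 845/8]
+L5 (α=1/2) → [2339/16, 1311/16, 1773/16]
= [146, 82, 111]

at x=1,y=1 over L1,L2,L4,L5:
+L1 (α=0) → [0, 0, 0]
+L2 (α=1/2) → [123/2, 16, 19]
+L4 (α=1) → [66, 151, 127]
+L5 (α=1/2) → [93/2, 325/2, 189]
rounded: [46, 162, 189]

at x=1,y=1 over L1,L2,L4,L5,L6,L7:
after L1 α=0: [0, 0, 0]
after L2 α=1/2: [123/2, 16, 19]
after L4 α=1: [66, 151, 127]
after L5 α=1/2: [93/2, 325/2, 189]
after L6 α=0: [93/2, 325/2, 189]
after L7 α=1/6: [925/12, 1801/12, 172]
= [77, 150, 172]


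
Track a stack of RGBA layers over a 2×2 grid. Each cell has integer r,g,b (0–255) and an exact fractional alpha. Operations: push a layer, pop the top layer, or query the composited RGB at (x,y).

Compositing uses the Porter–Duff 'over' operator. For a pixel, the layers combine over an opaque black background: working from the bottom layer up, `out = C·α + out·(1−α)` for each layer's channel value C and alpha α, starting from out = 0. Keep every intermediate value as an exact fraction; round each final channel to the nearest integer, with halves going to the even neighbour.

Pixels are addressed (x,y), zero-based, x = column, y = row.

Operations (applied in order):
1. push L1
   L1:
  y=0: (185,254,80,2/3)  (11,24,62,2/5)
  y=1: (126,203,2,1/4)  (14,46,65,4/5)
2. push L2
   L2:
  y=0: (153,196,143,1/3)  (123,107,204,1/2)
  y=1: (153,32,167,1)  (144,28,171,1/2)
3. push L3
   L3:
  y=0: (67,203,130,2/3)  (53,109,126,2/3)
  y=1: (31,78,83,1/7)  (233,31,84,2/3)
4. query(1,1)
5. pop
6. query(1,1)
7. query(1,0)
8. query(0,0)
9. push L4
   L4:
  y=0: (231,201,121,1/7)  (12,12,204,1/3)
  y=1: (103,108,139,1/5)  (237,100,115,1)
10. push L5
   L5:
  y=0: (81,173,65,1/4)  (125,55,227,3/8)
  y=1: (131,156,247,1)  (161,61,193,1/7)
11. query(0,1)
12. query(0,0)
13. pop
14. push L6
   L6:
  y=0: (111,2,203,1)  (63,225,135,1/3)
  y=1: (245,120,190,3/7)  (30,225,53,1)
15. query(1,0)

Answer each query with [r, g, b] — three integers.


(1,1) stack=L1,L2,L3; from [0,0,0]:
L1 α=4/5: [56/5, 184/5, 52]
L2 α=1/2: [388/5, 162/5, 223/2]
L3 α=2/3: [906/5, 472/15, 559/6]
→ [181, 31, 93]

(1,1) stack=L1,L2; from [0,0,0]:
+L1 (α=4/5) → [56/5, 184/5, 52]
+L2 (α=1/2) → [388/5, 162/5, 223/2]
rounded: [78, 32, 112]

at x=1,y=0 over L1,L2:
L1 α=2/5: [22/5, 48/5, 124/5]
L2 α=1/2: [637/10, 583/10, 572/5]
rounded: [64, 58, 114]

at x=0,y=0 over L1,L2:
after L1 α=2/3: [370/3, 508/3, 160/3]
after L2 α=1/3: [1199/9, 1604/9, 749/9]
rounded: [133, 178, 83]

at x=0,y=1 over L1,L2,L4,L5:
after L1 α=1/4: [63/2, 203/4, 1/2]
after L2 α=1: [153, 32, 167]
after L4 α=1/5: [143, 236/5, 807/5]
after L5 α=1: [131, 156, 247]
rounded: [131, 156, 247]

query (0,0) [L1,L2,L4,L5] — begin 0,0,0
L1 α=2/3: [370/3, 508/3, 160/3]
L2 α=1/3: [1199/9, 1604/9, 749/9]
L4 α=1/7: [3091/21, 3811/21, 1861/21]
L5 α=1/4: [1829/14, 2511/14, 579/7]
= [131, 179, 83]

at x=1,y=0 over L1,L2,L4,L6:
L1 α=2/5: [22/5, 48/5, 124/5]
L2 α=1/2: [637/10, 583/10, 572/5]
L4 α=1/3: [697/15, 643/15, 2164/15]
L6 α=1/3: [2339/45, 4661/45, 6353/45]
→ [52, 104, 141]


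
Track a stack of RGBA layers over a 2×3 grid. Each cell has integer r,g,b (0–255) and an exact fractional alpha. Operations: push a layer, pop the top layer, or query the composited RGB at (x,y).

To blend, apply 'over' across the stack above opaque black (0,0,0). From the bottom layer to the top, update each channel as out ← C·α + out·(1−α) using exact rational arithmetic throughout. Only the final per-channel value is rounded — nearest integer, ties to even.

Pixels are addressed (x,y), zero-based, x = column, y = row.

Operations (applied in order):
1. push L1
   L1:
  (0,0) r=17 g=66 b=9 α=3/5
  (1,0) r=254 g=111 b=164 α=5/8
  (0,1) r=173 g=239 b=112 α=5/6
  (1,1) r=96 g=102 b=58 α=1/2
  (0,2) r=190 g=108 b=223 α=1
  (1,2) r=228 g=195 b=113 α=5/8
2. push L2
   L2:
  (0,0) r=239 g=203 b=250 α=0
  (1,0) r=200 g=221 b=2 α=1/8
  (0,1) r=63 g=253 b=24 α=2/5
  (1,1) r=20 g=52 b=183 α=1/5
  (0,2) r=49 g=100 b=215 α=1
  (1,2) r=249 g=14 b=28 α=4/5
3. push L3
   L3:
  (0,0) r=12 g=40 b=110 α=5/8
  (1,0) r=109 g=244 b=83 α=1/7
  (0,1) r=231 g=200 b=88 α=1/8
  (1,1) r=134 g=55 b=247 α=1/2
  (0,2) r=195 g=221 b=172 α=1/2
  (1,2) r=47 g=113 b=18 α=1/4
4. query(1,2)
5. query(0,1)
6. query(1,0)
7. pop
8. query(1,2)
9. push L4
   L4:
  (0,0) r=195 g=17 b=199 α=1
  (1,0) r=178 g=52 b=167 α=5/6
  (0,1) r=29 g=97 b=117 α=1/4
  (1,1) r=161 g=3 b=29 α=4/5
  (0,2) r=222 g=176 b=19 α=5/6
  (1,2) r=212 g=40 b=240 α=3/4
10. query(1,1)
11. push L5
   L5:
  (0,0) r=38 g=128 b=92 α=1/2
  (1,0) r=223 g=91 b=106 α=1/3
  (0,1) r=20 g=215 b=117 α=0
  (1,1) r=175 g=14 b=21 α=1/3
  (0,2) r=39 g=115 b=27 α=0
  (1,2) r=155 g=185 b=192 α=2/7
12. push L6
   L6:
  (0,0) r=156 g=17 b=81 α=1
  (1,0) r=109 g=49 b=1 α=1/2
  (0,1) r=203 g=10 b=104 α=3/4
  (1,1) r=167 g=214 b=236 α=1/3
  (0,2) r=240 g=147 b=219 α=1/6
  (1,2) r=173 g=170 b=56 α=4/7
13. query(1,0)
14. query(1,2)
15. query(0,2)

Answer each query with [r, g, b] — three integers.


(1,2) stack=L1,L2,L3; from [0,0,0]:
L1 α=5/8: [285/2, 975/8, 565/8]
L2 α=4/5: [2277/10, 1423/40, 1461/40]
L3 α=1/4: [7301/40, 8789/160, 5103/160]
rounded: [183, 55, 32]

at x=0,y=1 over L1,L2,L3:
after L1 α=5/6: [865/6, 1195/6, 280/3]
after L2 α=2/5: [1117/10, 2207/10, 328/5]
after L3 α=1/8: [10129/80, 17449/80, 342/5]
→ [127, 218, 68]

at x=1,y=0 over L1,L2,L3:
L1 α=5/8: [635/4, 555/8, 205/2]
L2 α=1/8: [5245/32, 5653/64, 1439/16]
L3 α=1/7: [2497/16, 24767/224, 4981/56]
→ [156, 111, 89]

query (1,2) [L1,L2] — begin 0,0,0
+L1 (α=5/8) → [285/2, 975/8, 565/8]
+L2 (α=4/5) → [2277/10, 1423/40, 1461/40]
→ [228, 36, 37]

at x=1,y=1 over L1,L2,L4:
L1 α=1/2: [48, 51, 29]
L2 α=1/5: [212/5, 256/5, 299/5]
L4 α=4/5: [3432/25, 316/25, 879/25]
rounded: [137, 13, 35]

at x=1,y=0 over L1,L2,L4,L5,L6:
after L1 α=5/8: [635/4, 555/8, 205/2]
after L2 α=1/8: [5245/32, 5653/64, 1439/16]
after L4 α=5/6: [33725/192, 7431/128, 4933/32]
after L5 α=1/3: [55133/288, 13255/192, 6629/48]
after L6 α=1/2: [86525/576, 22663/384, 6677/96]
→ [150, 59, 70]

(1,2) stack=L1,L2,L4,L5,L6; from [0,0,0]:
after L1 α=5/8: [285/2, 975/8, 565/8]
after L2 α=4/5: [2277/10, 1423/40, 1461/40]
after L4 α=3/4: [8637/40, 6223/160, 30261/160]
after L5 α=2/7: [11117/56, 18063/224, 42549/224]
after L6 α=4/7: [72103/392, 206509/1568, 177823/1568]
→ [184, 132, 113]

at x=0,y=2 over L1,L2,L4,L5,L6:
+L1 (α=1) → [190, 108, 223]
+L2 (α=1) → [49, 100, 215]
+L4 (α=5/6) → [1159/6, 490/3, 155/3]
+L5 (α=0) → [1159/6, 490/3, 155/3]
+L6 (α=1/6) → [7235/36, 2891/18, 716/9]
rounded: [201, 161, 80]


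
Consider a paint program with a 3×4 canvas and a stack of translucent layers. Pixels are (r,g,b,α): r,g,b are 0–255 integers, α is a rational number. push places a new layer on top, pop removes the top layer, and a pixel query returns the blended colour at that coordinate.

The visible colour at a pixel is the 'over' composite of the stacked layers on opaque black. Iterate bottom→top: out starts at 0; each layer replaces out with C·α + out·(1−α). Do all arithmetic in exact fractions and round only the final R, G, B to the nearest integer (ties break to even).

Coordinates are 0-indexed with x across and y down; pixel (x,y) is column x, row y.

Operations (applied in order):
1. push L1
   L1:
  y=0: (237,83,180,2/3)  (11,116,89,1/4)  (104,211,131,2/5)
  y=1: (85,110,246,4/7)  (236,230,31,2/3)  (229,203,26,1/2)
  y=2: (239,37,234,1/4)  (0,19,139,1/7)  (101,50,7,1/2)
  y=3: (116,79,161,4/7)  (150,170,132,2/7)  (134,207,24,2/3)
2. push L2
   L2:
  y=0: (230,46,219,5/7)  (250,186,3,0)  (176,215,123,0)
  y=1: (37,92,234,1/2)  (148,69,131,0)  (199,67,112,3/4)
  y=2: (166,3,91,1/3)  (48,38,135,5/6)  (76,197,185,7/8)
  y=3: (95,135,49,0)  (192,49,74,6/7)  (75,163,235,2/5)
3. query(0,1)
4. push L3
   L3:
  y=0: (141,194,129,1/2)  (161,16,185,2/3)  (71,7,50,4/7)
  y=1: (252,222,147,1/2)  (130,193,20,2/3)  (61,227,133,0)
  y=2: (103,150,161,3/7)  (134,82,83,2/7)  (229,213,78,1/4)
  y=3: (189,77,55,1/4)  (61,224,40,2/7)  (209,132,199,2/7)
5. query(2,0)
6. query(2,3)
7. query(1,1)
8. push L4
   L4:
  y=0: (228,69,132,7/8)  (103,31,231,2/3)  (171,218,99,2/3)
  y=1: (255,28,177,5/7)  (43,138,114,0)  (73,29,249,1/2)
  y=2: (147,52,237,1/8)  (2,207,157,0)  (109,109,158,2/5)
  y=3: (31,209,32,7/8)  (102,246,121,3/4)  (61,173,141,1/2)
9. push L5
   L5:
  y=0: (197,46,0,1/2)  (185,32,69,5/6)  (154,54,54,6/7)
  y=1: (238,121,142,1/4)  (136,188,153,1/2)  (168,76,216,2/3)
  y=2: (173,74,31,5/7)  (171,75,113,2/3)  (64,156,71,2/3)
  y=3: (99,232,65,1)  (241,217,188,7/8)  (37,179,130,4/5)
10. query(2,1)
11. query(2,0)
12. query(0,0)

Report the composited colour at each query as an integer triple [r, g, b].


at x=0,y=1 over L1,L2:
after L1 α=4/7: [340/7, 440/7, 984/7]
after L2 α=1/2: [599/14, 542/7, 1311/7]
→ [43, 77, 187]

at x=2,y=0 over L1,L2,L3:
L1 α=2/5: [208/5, 422/5, 262/5]
L2 α=0: [208/5, 422/5, 262/5]
L3 α=4/7: [292/5, 1406/35, 1786/35]
→ [58, 40, 51]

query (2,3) [L1,L2,L3] — begin 0,0,0
L1 α=2/3: [268/3, 138, 16]
L2 α=2/5: [418/5, 148, 518/5]
L3 α=2/7: [836/7, 1004/7, 916/7]
= [119, 143, 131]

query (1,1) [L1,L2,L3] — begin 0,0,0
after L1 α=2/3: [472/3, 460/3, 62/3]
after L2 α=0: [472/3, 460/3, 62/3]
after L3 α=2/3: [1252/9, 1618/9, 182/9]
= [139, 180, 20]

(2,1) stack=L1,L2,L3,L4,L5; from [0,0,0]:
after L1 α=1/2: [229/2, 203/2, 13]
after L2 α=3/4: [1423/8, 605/8, 349/4]
after L3 α=0: [1423/8, 605/8, 349/4]
after L4 α=1/2: [2007/16, 837/16, 1345/8]
after L5 α=2/3: [2461/16, 3269/48, 4801/24]
→ [154, 68, 200]

(2,0) stack=L1,L2,L3,L4,L5; from [0,0,0]:
L1 α=2/5: [208/5, 422/5, 262/5]
L2 α=0: [208/5, 422/5, 262/5]
L3 α=4/7: [292/5, 1406/35, 1786/35]
L4 α=2/3: [2002/15, 16666/105, 8716/105]
L5 α=6/7: [2266/15, 50686/735, 42736/735]
= [151, 69, 58]

(0,0) stack=L1,L2,L3,L4,L5; from [0,0,0]:
L1 α=2/3: [158, 166/3, 120]
L2 α=5/7: [1466/7, 146/3, 1335/7]
L3 α=1/2: [2453/14, 364/3, 1119/7]
L4 α=7/8: [24797/112, 1813/24, 7587/56]
L5 α=1/2: [46861/224, 2917/48, 7587/112]
rounded: [209, 61, 68]


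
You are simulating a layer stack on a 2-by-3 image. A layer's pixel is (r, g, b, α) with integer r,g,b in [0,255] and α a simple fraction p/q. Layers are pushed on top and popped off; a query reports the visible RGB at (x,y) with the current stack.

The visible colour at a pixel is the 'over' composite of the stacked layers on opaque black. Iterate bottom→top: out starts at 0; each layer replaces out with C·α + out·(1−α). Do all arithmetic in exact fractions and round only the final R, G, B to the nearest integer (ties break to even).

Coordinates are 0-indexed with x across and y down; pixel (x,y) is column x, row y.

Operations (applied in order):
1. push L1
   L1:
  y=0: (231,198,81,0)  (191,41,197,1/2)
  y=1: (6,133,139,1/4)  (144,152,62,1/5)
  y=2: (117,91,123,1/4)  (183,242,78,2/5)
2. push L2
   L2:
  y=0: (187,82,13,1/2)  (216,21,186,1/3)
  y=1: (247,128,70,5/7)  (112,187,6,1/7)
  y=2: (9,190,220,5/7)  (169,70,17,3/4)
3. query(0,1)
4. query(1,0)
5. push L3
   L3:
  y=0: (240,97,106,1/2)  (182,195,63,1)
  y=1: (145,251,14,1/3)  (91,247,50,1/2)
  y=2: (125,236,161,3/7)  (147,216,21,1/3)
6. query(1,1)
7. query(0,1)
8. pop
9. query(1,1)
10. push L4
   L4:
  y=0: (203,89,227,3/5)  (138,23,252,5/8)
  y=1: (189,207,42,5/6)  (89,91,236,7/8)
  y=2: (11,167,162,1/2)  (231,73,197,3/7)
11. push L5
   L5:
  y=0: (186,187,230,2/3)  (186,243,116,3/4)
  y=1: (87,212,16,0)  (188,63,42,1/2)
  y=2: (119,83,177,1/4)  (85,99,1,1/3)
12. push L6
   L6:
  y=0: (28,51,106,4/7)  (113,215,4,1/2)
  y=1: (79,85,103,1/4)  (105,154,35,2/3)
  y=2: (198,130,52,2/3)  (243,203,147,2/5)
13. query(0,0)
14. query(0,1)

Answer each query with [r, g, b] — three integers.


(0,1) stack=L1,L2; from [0,0,0]:
+L1 (α=1/4) → [3/2, 133/4, 139/4]
+L2 (α=5/7) → [1238/7, 1413/14, 839/14]
= [177, 101, 60]

at x=1,y=0 over L1,L2:
L1 α=1/2: [191/2, 41/2, 197/2]
L2 α=1/3: [407/3, 62/3, 383/3]
rounded: [136, 21, 128]

(1,1) stack=L1,L2,L3; from [0,0,0]:
after L1 α=1/5: [144/5, 152/5, 62/5]
after L2 α=1/7: [1424/35, 1847/35, 402/35]
after L3 α=1/2: [4609/70, 5246/35, 1076/35]
rounded: [66, 150, 31]

query (0,1) [L1,L2,L3] — begin 0,0,0
+L1 (α=1/4) → [3/2, 133/4, 139/4]
+L2 (α=5/7) → [1238/7, 1413/14, 839/14]
+L3 (α=1/3) → [3491/21, 3170/21, 937/21]
→ [166, 151, 45]

at x=1,y=1 over L1,L2:
after L1 α=1/5: [144/5, 152/5, 62/5]
after L2 α=1/7: [1424/35, 1847/35, 402/35]
→ [41, 53, 11]

query (0,0) [L1,L2,L4,L5,L6] — begin 0,0,0
after L1 α=0: [0, 0, 0]
after L2 α=1/2: [187/2, 41, 13/2]
after L4 α=3/5: [796/5, 349/5, 694/5]
after L5 α=2/3: [2656/15, 2219/15, 998/5]
after L6 α=4/7: [3216/35, 3239/35, 5114/35]
→ [92, 93, 146]

at x=0,y=1 over L1,L2,L4,L5,L6:
+L1 (α=1/4) → [3/2, 133/4, 139/4]
+L2 (α=5/7) → [1238/7, 1413/14, 839/14]
+L4 (α=5/6) → [7853/42, 5301/28, 3779/84]
+L5 (α=0) → [7853/42, 5301/28, 3779/84]
+L6 (α=1/4) → [8959/56, 18283/112, 6663/112]
= [160, 163, 59]


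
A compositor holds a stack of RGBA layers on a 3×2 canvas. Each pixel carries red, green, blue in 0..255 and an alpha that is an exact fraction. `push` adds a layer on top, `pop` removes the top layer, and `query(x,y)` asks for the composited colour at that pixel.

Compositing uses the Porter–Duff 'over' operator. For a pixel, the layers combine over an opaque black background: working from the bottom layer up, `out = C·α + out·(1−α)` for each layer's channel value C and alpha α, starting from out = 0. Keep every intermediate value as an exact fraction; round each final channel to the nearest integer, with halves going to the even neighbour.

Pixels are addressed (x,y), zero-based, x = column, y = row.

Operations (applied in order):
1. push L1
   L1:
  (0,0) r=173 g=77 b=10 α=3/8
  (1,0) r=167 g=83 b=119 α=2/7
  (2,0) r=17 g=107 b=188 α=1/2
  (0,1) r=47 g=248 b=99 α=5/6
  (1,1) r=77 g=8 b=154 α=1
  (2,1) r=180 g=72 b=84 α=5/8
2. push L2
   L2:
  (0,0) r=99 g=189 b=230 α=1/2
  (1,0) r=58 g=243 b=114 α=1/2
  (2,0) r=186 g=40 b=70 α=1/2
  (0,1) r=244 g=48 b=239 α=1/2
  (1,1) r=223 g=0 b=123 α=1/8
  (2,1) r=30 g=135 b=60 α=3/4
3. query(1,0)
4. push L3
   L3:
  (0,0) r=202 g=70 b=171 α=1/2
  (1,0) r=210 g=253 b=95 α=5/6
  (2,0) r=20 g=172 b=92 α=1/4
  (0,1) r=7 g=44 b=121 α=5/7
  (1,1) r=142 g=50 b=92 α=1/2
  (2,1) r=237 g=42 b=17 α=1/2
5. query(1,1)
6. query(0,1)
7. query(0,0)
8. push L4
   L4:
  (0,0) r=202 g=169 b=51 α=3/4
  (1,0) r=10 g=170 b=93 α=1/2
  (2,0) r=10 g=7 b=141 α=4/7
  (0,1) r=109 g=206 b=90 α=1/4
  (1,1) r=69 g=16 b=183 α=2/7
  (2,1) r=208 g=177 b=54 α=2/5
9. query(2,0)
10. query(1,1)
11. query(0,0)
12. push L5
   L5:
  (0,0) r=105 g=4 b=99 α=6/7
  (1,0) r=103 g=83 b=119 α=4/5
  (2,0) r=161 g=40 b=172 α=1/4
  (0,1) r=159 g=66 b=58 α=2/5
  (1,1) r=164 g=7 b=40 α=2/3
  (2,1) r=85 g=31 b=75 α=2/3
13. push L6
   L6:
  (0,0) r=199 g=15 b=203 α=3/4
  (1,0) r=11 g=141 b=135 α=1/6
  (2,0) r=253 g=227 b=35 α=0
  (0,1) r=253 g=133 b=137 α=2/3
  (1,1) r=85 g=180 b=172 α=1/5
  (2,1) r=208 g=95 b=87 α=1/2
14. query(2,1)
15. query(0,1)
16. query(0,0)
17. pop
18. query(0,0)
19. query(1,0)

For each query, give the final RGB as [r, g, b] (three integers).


at x=1,y=0 over L1,L2:
after L1 α=2/7: [334/7, 166/7, 34]
after L2 α=1/2: [370/7, 1867/14, 74]
→ [53, 133, 74]

at x=1,y=1 over L1,L2,L3:
L1 α=1: [77, 8, 154]
L2 α=1/8: [381/4, 7, 1201/8]
L3 α=1/2: [949/8, 57/2, 1937/16]
= [119, 28, 121]

(0,1) stack=L1,L2,L3; from [0,0,0]:
after L1 α=5/6: [235/6, 620/3, 165/2]
after L2 α=1/2: [1699/12, 382/3, 643/4]
after L3 α=5/7: [1909/42, 1424/21, 1853/14]
= [45, 68, 132]

at x=0,y=0 over L1,L2,L3:
L1 α=3/8: [519/8, 231/8, 15/4]
L2 α=1/2: [1311/16, 1743/16, 935/8]
L3 α=1/2: [4543/32, 2863/32, 2303/16]
→ [142, 89, 144]

query (2,0) [L1,L2,L3,L4] — begin 0,0,0
+L1 (α=1/2) → [17/2, 107/2, 94]
+L2 (α=1/2) → [389/4, 187/4, 82]
+L3 (α=1/4) → [1247/16, 1249/16, 169/2]
+L4 (α=4/7) → [4381/112, 4195/112, 1635/14]
rounded: [39, 37, 117]

at x=1,y=1 over L1,L2,L3,L4:
after L1 α=1: [77, 8, 154]
after L2 α=1/8: [381/4, 7, 1201/8]
after L3 α=1/2: [949/8, 57/2, 1937/16]
after L4 α=2/7: [5849/56, 349/14, 15541/112]
= [104, 25, 139]

at x=0,y=0 over L1,L2,L3,L4:
L1 α=3/8: [519/8, 231/8, 15/4]
L2 α=1/2: [1311/16, 1743/16, 935/8]
L3 α=1/2: [4543/32, 2863/32, 2303/16]
L4 α=3/4: [23935/128, 19087/128, 4751/64]
→ [187, 149, 74]

(2,1) stack=L1,L2,L3,L4,L5,L6; from [0,0,0]:
L1 α=5/8: [225/2, 45, 105/2]
L2 α=3/4: [405/8, 225/2, 465/8]
L3 α=1/2: [2301/16, 309/4, 601/16]
L4 α=2/5: [13559/80, 2343/20, 3531/80]
L5 α=2/3: [9053/80, 3583/60, 5177/80]
L6 α=1/2: [25693/160, 9283/120, 12137/160]
→ [161, 77, 76]

query (0,1) [L1,L2,L3,L4,L5,L6] — begin 0,0,0
after L1 α=5/6: [235/6, 620/3, 165/2]
after L2 α=1/2: [1699/12, 382/3, 643/4]
after L3 α=5/7: [1909/42, 1424/21, 1853/14]
after L4 α=1/4: [3435/56, 1433/14, 6819/56]
after L5 α=2/5: [28113/280, 6147/70, 26953/280]
after L6 α=2/3: [169793/840, 24767/210, 103673/840]
rounded: [202, 118, 123]

query (0,0) [L1,L2,L3,L4,L5,L6] — begin 0,0,0
after L1 α=3/8: [519/8, 231/8, 15/4]
after L2 α=1/2: [1311/16, 1743/16, 935/8]
after L3 α=1/2: [4543/32, 2863/32, 2303/16]
after L4 α=3/4: [23935/128, 19087/128, 4751/64]
after L5 α=6/7: [104575/896, 22159/896, 42767/448]
after L6 α=3/4: [639487/3584, 62479/3584, 315599/1792]
→ [178, 17, 176]

query (0,0) [L1,L2,L3,L4,L5] — begin 0,0,0
after L1 α=3/8: [519/8, 231/8, 15/4]
after L2 α=1/2: [1311/16, 1743/16, 935/8]
after L3 α=1/2: [4543/32, 2863/32, 2303/16]
after L4 α=3/4: [23935/128, 19087/128, 4751/64]
after L5 α=6/7: [104575/896, 22159/896, 42767/448]
= [117, 25, 95]

at x=1,y=0 over L1,L2,L3,L4,L5:
L1 α=2/7: [334/7, 166/7, 34]
L2 α=1/2: [370/7, 1867/14, 74]
L3 α=5/6: [3860/21, 19577/84, 183/2]
L4 α=1/2: [2035/21, 33857/168, 369/4]
L5 α=4/5: [10687/105, 89633/840, 2273/20]
= [102, 107, 114]


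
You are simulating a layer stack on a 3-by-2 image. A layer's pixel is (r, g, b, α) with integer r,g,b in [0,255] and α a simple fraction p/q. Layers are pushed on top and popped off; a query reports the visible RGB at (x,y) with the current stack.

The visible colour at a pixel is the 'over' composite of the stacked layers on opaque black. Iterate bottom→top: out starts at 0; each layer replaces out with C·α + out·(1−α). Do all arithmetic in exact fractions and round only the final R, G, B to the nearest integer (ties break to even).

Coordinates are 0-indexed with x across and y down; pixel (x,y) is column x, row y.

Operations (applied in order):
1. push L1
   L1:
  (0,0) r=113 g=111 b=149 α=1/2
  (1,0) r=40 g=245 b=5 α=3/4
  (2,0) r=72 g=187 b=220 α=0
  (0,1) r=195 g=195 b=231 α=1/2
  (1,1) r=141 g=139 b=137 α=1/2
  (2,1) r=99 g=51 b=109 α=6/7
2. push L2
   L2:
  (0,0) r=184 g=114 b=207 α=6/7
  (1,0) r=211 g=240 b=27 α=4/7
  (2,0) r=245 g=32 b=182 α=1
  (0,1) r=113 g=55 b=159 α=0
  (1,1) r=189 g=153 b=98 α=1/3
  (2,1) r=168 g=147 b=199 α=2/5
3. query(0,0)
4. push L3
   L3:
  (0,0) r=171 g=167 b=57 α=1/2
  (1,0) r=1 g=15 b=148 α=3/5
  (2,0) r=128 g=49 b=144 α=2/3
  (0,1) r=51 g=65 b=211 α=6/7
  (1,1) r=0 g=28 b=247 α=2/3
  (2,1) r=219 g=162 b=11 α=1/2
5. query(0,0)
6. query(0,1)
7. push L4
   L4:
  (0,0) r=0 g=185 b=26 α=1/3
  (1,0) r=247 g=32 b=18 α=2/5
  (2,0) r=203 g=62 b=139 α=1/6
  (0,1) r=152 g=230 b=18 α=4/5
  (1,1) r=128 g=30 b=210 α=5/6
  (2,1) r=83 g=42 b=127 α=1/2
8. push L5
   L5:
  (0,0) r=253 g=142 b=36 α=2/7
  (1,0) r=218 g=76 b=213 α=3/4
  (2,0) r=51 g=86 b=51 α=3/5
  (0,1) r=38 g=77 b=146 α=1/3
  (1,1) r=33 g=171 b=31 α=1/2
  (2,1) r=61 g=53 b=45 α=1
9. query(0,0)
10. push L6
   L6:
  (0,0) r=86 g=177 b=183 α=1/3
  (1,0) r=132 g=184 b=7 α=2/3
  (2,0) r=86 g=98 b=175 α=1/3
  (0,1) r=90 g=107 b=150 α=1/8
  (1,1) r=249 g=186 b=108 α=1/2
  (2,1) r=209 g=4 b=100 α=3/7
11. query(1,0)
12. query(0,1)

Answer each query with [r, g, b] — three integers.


query (0,0) [L1,L2] — begin 0,0,0
L1 α=1/2: [113/2, 111/2, 149/2]
L2 α=6/7: [2321/14, 1479/14, 2633/14]
rounded: [166, 106, 188]

at x=0,y=0 over L1,L2,L3:
+L1 (α=1/2) → [113/2, 111/2, 149/2]
+L2 (α=6/7) → [2321/14, 1479/14, 2633/14]
+L3 (α=1/2) → [4715/28, 3817/28, 3431/28]
= [168, 136, 123]

query (0,1) [L1,L2,L3] — begin 0,0,0
after L1 α=1/2: [195/2, 195/2, 231/2]
after L2 α=0: [195/2, 195/2, 231/2]
after L3 α=6/7: [807/14, 975/14, 2763/14]
rounded: [58, 70, 197]

(0,0) stack=L1,L2,L3,L4,L5; from [0,0,0]:
L1 α=1/2: [113/2, 111/2, 149/2]
L2 α=6/7: [2321/14, 1479/14, 2633/14]
L3 α=1/2: [4715/28, 3817/28, 3431/28]
L4 α=1/3: [4715/42, 6407/42, 1265/14]
L5 α=2/7: [44827/294, 43963/294, 7333/98]
→ [152, 150, 75]

at x=1,y=0 over L1,L2,L3,L4,L5,L6:
L1 α=3/4: [30, 735/4, 15/4]
L2 α=4/7: [934/7, 6045/28, 477/28]
L3 α=3/5: [1889/35, 1335/14, 6693/70]
L4 α=2/5: [22957/175, 4901/70, 22599/350]
L5 α=3/4: [137407/700, 20861/280, 246249/1400]
L6 α=2/3: [322207/2100, 123901/840, 265849/4200]
= [153, 148, 63]

query (0,1) [L1,L2,L3,L4,L5,L6] — begin 0,0,0
after L1 α=1/2: [195/2, 195/2, 231/2]
after L2 α=0: [195/2, 195/2, 231/2]
after L3 α=6/7: [807/14, 975/14, 2763/14]
after L4 α=4/5: [9319/70, 2771/14, 3771/70]
after L5 α=1/3: [10649/105, 3310/21, 8881/105]
after L6 α=1/8: [11999/120, 3631/24, 11131/120]
= [100, 151, 93]


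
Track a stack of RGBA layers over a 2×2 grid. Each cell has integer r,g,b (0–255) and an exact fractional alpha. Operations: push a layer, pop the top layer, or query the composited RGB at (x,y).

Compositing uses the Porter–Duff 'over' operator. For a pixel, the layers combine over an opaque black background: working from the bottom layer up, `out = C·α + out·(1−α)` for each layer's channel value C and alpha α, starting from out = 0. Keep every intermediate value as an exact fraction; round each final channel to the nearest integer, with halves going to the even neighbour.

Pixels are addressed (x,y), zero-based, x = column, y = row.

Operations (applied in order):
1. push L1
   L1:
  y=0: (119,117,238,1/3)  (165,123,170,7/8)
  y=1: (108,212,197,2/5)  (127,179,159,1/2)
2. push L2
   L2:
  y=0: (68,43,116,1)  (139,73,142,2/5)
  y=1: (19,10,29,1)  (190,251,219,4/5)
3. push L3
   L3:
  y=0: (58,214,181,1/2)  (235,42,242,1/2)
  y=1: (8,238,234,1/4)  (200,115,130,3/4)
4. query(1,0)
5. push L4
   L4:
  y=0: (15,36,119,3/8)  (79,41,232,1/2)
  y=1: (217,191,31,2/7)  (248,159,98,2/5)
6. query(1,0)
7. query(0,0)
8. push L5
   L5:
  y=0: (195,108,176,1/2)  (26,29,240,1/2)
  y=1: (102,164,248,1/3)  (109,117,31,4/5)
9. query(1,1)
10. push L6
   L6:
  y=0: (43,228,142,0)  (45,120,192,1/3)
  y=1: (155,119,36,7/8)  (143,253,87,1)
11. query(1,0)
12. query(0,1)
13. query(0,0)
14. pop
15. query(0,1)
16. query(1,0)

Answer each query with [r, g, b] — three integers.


at x=1,y=0 over L1,L2,L3:
L1 α=7/8: [1155/8, 861/8, 595/4]
L2 α=2/5: [5689/40, 3751/40, 2921/20]
L3 α=1/2: [15089/80, 5431/80, 7761/40]
= [189, 68, 194]

at x=1,y=0 over L1,L2,L3,L4:
after L1 α=7/8: [1155/8, 861/8, 595/4]
after L2 α=2/5: [5689/40, 3751/40, 2921/20]
after L3 α=1/2: [15089/80, 5431/80, 7761/40]
after L4 α=1/2: [21409/160, 8711/160, 17041/80]
→ [134, 54, 213]

(0,0) stack=L1,L2,L3,L4; from [0,0,0]:
+L1 (α=1/3) → [119/3, 39, 238/3]
+L2 (α=1) → [68, 43, 116]
+L3 (α=1/2) → [63, 257/2, 297/2]
+L4 (α=3/8) → [45, 1501/16, 2199/16]
= [45, 94, 137]

query (1,1) [L1,L2,L3,L4,L5] — begin 0,0,0
L1 α=1/2: [127/2, 179/2, 159/2]
L2 α=4/5: [1647/10, 2187/10, 1911/10]
L3 α=3/4: [7647/40, 5637/40, 5811/40]
L4 α=2/5: [42781/200, 29631/200, 25273/200]
L5 α=4/5: [129981/1000, 123231/1000, 50073/1000]
= [130, 123, 50]

query (1,0) [L1,L2,L3,L4,L5,L6] — begin 0,0,0
+L1 (α=7/8) → [1155/8, 861/8, 595/4]
+L2 (α=2/5) → [5689/40, 3751/40, 2921/20]
+L3 (α=1/2) → [15089/80, 5431/80, 7761/40]
+L4 (α=1/2) → [21409/160, 8711/160, 17041/80]
+L5 (α=1/2) → [25569/320, 13351/320, 36241/160]
+L6 (α=1/3) → [10923/160, 32551/480, 51601/240]
→ [68, 68, 215]

at x=0,y=1 over L1,L2,L3,L4,L5,L6:
+L1 (α=2/5) → [216/5, 424/5, 394/5]
+L2 (α=1) → [19, 10, 29]
+L3 (α=1/4) → [65/4, 67, 321/4]
+L4 (α=2/7) → [2061/28, 717/7, 1853/28]
+L5 (α=1/3) → [1163/14, 2582/21, 1775/14]
+L6 (α=7/8) → [16353/112, 20075/168, 5303/112]
→ [146, 119, 47]

at x=0,y=0 over L1,L2,L3,L4,L5,L6:
+L1 (α=1/3) → [119/3, 39, 238/3]
+L2 (α=1) → [68, 43, 116]
+L3 (α=1/2) → [63, 257/2, 297/2]
+L4 (α=3/8) → [45, 1501/16, 2199/16]
+L5 (α=1/2) → [120, 3229/32, 5015/32]
+L6 (α=0) → [120, 3229/32, 5015/32]
rounded: [120, 101, 157]

at x=0,y=1 over L1,L2,L3,L4,L5:
after L1 α=2/5: [216/5, 424/5, 394/5]
after L2 α=1: [19, 10, 29]
after L3 α=1/4: [65/4, 67, 321/4]
after L4 α=2/7: [2061/28, 717/7, 1853/28]
after L5 α=1/3: [1163/14, 2582/21, 1775/14]
= [83, 123, 127]

query (1,0) [L1,L2,L3,L4,L5] — begin 0,0,0
+L1 (α=7/8) → [1155/8, 861/8, 595/4]
+L2 (α=2/5) → [5689/40, 3751/40, 2921/20]
+L3 (α=1/2) → [15089/80, 5431/80, 7761/40]
+L4 (α=1/2) → [21409/160, 8711/160, 17041/80]
+L5 (α=1/2) → [25569/320, 13351/320, 36241/160]
= [80, 42, 227]


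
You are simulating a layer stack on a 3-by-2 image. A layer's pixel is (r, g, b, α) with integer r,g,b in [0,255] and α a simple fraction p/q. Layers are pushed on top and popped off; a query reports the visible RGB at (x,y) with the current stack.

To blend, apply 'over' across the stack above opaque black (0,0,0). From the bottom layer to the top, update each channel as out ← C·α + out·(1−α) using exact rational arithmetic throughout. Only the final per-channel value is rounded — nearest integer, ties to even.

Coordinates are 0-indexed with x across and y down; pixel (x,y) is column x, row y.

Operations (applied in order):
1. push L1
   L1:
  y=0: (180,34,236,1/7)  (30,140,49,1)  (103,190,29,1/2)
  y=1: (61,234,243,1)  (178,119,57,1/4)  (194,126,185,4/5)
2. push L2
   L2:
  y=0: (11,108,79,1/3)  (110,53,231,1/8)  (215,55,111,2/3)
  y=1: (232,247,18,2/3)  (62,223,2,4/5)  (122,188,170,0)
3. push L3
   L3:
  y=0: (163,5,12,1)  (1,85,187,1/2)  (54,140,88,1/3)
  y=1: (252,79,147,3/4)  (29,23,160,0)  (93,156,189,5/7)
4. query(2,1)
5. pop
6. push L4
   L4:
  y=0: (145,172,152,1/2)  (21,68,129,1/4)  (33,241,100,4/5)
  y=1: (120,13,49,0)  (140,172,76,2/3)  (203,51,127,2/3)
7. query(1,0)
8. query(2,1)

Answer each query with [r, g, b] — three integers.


at x=2,y=1 over L1,L2,L3:
+L1 (α=4/5) → [776/5, 504/5, 148]
+L2 (α=0) → [776/5, 504/5, 148]
+L3 (α=5/7) → [3877/35, 4908/35, 1241/7]
= [111, 140, 177]

at x=1,y=0 over L1,L2,L4:
L1 α=1: [30, 140, 49]
L2 α=1/8: [40, 1033/8, 287/4]
L4 α=1/4: [141/4, 3643/32, 1377/16]
→ [35, 114, 86]

query (2,1) [L1,L2,L4] — begin 0,0,0
after L1 α=4/5: [776/5, 504/5, 148]
after L2 α=0: [776/5, 504/5, 148]
after L4 α=2/3: [2806/15, 338/5, 134]
→ [187, 68, 134]


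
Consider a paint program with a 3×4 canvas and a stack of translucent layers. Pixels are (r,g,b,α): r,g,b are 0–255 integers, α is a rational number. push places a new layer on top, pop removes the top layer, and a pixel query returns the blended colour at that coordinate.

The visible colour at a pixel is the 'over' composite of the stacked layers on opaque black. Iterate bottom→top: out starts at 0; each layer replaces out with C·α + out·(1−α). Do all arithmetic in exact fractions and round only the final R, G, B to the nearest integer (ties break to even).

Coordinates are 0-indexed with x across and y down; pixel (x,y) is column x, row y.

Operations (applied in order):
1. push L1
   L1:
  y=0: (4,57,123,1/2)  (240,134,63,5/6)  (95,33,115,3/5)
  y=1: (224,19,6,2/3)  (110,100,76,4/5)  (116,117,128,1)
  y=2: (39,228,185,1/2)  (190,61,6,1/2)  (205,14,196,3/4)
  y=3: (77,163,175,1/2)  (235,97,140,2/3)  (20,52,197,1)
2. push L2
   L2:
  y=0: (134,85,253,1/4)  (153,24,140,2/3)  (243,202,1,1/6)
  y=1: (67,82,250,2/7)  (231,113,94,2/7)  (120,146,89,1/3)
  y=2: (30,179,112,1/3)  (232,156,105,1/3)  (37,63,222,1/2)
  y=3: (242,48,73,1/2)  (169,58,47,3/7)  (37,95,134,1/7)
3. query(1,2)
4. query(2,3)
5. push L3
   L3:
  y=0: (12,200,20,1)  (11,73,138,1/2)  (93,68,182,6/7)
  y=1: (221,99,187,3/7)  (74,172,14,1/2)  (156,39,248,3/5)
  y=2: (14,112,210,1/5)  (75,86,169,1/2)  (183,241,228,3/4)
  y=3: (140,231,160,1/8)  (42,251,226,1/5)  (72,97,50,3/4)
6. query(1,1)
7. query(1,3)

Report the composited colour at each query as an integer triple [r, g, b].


at x=1,y=2 over L1,L2:
after L1 α=1/2: [95, 61/2, 3]
after L2 α=1/3: [422/3, 217/3, 37]
= [141, 72, 37]

at x=2,y=3 over L1,L2:
+L1 (α=1) → [20, 52, 197]
+L2 (α=1/7) → [157/7, 407/7, 188]
rounded: [22, 58, 188]

at x=1,y=1 over L1,L2,L3:
+L1 (α=4/5) → [88, 80, 304/5]
+L2 (α=2/7) → [902/7, 626/7, 492/7]
+L3 (α=1/2) → [710/7, 915/7, 295/7]
rounded: [101, 131, 42]

(1,3) stack=L1,L2,L3; from [0,0,0]:
after L1 α=2/3: [470/3, 194/3, 280/3]
after L2 α=3/7: [3401/21, 1298/21, 1543/21]
after L3 α=1/5: [14486/105, 10463/105, 10918/105]
rounded: [138, 100, 104]


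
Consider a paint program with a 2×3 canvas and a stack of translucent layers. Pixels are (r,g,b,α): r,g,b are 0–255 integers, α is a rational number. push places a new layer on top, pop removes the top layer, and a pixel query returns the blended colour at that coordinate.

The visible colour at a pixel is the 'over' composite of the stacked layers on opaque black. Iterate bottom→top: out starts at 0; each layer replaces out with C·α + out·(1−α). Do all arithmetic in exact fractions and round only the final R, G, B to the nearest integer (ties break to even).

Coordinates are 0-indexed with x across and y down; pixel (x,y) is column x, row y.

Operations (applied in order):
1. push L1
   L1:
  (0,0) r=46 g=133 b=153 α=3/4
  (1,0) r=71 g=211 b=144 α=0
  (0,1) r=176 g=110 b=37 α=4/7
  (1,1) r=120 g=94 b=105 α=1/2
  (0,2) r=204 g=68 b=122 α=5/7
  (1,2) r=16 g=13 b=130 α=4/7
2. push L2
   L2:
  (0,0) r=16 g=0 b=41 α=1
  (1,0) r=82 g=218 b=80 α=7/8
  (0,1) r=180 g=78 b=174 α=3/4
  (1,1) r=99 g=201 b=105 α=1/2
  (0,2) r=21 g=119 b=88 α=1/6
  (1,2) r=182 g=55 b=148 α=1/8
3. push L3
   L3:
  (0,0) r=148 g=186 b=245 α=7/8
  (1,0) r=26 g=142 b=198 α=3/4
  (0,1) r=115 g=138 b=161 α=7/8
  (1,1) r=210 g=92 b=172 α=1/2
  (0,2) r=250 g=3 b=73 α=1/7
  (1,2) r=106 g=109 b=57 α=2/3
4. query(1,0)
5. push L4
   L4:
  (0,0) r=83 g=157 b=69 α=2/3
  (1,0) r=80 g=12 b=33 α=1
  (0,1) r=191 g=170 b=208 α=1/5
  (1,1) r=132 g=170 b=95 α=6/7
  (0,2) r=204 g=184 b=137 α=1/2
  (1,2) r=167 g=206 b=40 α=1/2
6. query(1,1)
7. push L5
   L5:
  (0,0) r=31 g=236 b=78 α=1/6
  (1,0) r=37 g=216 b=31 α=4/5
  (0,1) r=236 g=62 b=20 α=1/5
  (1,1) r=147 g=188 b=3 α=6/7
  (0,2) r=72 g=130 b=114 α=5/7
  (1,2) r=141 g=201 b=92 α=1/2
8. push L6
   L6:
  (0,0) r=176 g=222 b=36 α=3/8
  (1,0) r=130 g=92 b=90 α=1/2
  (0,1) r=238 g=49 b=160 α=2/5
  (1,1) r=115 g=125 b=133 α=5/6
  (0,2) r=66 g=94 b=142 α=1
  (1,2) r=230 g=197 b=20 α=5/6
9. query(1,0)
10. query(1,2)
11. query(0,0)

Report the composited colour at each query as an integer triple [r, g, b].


at x=1,y=0 over L1,L2,L3:
+L1 (α=0) → [0, 0, 0]
+L2 (α=7/8) → [287/4, 763/4, 70]
+L3 (α=3/4) → [599/16, 2467/16, 166]
rounded: [37, 154, 166]

(1,1) stack=L1,L2,L3,L4; from [0,0,0]:
L1 α=1/2: [60, 47, 105/2]
L2 α=1/2: [159/2, 124, 315/4]
L3 α=1/2: [579/4, 108, 1003/8]
L4 α=6/7: [3747/28, 1128/7, 5563/56]
= [134, 161, 99]

at x=1,y=0 over L1,L2,L3,L4,L5,L6:
+L1 (α=0) → [0, 0, 0]
+L2 (α=7/8) → [287/4, 763/4, 70]
+L3 (α=3/4) → [599/16, 2467/16, 166]
+L4 (α=1) → [80, 12, 33]
+L5 (α=4/5) → [228/5, 876/5, 157/5]
+L6 (α=1/2) → [439/5, 668/5, 607/10]
rounded: [88, 134, 61]

query (1,2) [L1,L2,L3,L4,L5,L6] — begin 0,0,0
L1 α=4/7: [64/7, 52/7, 520/7]
L2 α=1/8: [123/4, 107/8, 167/2]
L3 α=2/3: [971/12, 617/8, 395/6]
L4 α=1/2: [2975/24, 2265/16, 635/12]
L5 α=1/2: [6359/48, 5481/32, 1739/24]
L6 α=5/6: [61559/288, 37001/192, 4139/144]
→ [214, 193, 29]

(0,0) stack=L1,L2,L3,L4,L5,L6; from [0,0,0]:
+L1 (α=3/4) → [69/2, 399/4, 459/4]
+L2 (α=1) → [16, 0, 41]
+L3 (α=7/8) → [263/2, 651/4, 439/2]
+L4 (α=2/3) → [595/6, 1907/12, 715/6]
+L5 (α=1/6) → [3161/36, 12367/72, 4043/36]
+L6 (α=3/8) → [34813/288, 109787/576, 24103/288]
rounded: [121, 191, 84]


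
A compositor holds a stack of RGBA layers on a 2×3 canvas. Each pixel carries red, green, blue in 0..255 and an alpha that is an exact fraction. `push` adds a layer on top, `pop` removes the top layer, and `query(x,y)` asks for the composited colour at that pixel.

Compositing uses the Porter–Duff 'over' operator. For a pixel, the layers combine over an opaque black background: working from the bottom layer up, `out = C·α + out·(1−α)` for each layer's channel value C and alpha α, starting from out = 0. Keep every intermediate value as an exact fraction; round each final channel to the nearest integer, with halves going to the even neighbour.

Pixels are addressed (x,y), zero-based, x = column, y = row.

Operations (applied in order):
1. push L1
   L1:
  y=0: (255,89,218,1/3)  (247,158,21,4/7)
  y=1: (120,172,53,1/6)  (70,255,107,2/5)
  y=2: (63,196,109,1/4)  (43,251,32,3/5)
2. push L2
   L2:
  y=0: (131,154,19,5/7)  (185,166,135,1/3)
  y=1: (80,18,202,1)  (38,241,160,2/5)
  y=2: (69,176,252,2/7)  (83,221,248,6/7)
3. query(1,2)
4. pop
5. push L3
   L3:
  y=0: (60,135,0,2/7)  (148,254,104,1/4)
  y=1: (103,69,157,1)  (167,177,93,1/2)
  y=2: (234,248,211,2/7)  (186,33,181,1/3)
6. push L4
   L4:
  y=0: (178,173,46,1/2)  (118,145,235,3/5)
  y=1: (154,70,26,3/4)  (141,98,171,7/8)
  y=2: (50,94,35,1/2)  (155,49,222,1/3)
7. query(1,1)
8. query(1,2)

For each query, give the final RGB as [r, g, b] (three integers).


query (1,2) [L1,L2] — begin 0,0,0
L1 α=3/5: [129/5, 753/5, 96/5]
L2 α=6/7: [2619/35, 7383/35, 7536/35]
= [75, 211, 215]

(1,1) stack=L1,L3,L4; from [0,0,0]:
+L1 (α=2/5) → [28, 102, 214/5]
+L3 (α=1/2) → [195/2, 279/2, 679/10]
+L4 (α=7/8) → [2169/16, 1651/16, 12649/80]
→ [136, 103, 158]

at x=1,y=2 over L1,L3,L4:
after L1 α=3/5: [129/5, 753/5, 96/5]
after L3 α=1/3: [396/5, 557/5, 1097/15]
after L4 α=1/3: [1567/15, 453/5, 5524/45]
→ [104, 91, 123]
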